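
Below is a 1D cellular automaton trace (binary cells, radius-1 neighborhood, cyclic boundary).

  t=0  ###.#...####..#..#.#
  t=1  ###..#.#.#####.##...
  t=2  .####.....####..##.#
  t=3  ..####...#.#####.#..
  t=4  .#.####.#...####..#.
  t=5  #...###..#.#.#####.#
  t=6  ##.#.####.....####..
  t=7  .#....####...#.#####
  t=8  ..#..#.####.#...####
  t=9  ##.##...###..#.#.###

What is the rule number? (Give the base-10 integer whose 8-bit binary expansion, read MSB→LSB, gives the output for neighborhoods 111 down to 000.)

210

  ### -> #   bit 7 = 1  t=0,i=0
  ##. -> #   bit 6 = 1  t=0,i=2
  #.# -> .   bit 5 = 0  t=0,i=3
  #.. -> #   bit 4 = 1  t=0,i=5
  .## -> .   bit 3 = 0  t=0,i=8
  .#. -> .   bit 2 = 0  t=0,i=4
  ..# -> #   bit 1 = 1  t=0,i=7
  ... -> .   bit 0 = 0  t=0,i=6
  bits 11010010 = 210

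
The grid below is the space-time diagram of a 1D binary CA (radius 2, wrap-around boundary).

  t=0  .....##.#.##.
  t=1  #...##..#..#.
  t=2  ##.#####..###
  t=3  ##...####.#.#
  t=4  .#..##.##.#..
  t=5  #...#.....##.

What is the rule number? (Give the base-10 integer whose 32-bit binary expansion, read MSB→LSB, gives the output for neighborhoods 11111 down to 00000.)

  ##### -> #   bit 31 = 1  t=2,i=5
  ####. -> #   bit 30 = 1  t=2,i=0
  ###.# -> #   bit 29 = 1  t=2,i=1
  ###.. -> #   bit 28 = 1  t=2,i=7
  ##.## -> .   bit 27 = 0  t=2,i=2
  ##.#. -> .   bit 26 = 0  t=0,i=7
  ##..# -> #   bit 25 = 1  t=1,i=6
  ##... -> .   bit 24 = 0  t=0,i=12
  #.### -> .   bit 23 = 0  t=2,i=3
  #.##. -> .   bit 22 = 0  t=0,i=10
  #.#.# -> #   bit 21 = 1  t=0,i=8
  #.#.. -> #   bit 20 = 1  t=1,i=0
  #..## -> .   bit 19 = 0  t=2,i=9
  #..#. -> #   bit 18 = 1  t=1,i=7
  #...# -> .   bit 17 = 0  t=1,i=2
  #.... -> #   bit 16 = 1  t=0,i=0
  .#### -> .   bit 15 = 0  t=2,i=4
  .###. -> .   bit 14 = 0  t=3,i=0
  .##.# -> .   bit 13 = 0  t=0,i=6
  .##.. -> #   bit 12 = 1  t=0,i=11
  .#.## -> .   bit 11 = 0  t=0,i=9
  .#.#. -> #   bit 10 = 1  t=1,i=12
  .#..# -> .   bit 9 = 0  t=1,i=9
  .#... -> #   bit 8 = 1  t=1,i=1
  ..### -> #   bit 7 = 1  t=2,i=10
  ..##. -> #   bit 6 = 1  t=0,i=5
  ..#.# -> #   bit 5 = 1  t=1,i=11
  ..#.. -> .   bit 4 = 0  t=1,i=8
  ...## -> #   bit 3 = 1  t=0,i=4
  ...#. -> #   bit 2 = 1  t=4,i=0
  ....# -> .   bit 1 = 0  t=0,i=3
  ..... -> .   bit 0 = 0  t=0,i=1
  bits 11110010001101010001010111101100 = 4063565292

4063565292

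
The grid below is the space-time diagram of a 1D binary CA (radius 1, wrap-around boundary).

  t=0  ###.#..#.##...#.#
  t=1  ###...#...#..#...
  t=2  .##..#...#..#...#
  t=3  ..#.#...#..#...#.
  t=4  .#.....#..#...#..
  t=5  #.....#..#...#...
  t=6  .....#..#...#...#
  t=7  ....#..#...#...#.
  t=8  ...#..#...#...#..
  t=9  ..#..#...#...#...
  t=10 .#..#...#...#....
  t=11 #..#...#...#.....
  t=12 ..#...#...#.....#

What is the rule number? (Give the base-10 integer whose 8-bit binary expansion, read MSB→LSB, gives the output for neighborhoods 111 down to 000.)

194

  ###|#  b7=1 t=0,i=0
  ##.|#  b6=1 t=0,i=2
  #.#|.  b5=0 t=0,i=3
  #..|.  b4=0 t=0,i=5
  .##|.  b3=0 t=0,i=9
  .#.|.  b2=0 t=0,i=4
  ..#|#  b1=1 t=0,i=6
  ...|.  b0=0 t=0,i=12
  bits 11000010 = 194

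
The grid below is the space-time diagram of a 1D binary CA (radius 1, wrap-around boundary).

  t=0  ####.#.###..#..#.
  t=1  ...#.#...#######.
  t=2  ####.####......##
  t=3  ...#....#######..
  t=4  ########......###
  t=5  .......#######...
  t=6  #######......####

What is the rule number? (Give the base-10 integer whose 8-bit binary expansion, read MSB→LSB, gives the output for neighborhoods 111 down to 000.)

87

  [7] ### => .  t=0,i=1
  [6] ##. => #  t=0,i=3
  [5] #.# => .  t=0,i=4
  [4] #.. => #  t=0,i=10
  [3] .## => .  t=0,i=0
  [2] .#. => #  t=0,i=5
  [1] ..# => #  t=0,i=11
  [0] ... => #  t=1,i=0
  bits 01010111 = 87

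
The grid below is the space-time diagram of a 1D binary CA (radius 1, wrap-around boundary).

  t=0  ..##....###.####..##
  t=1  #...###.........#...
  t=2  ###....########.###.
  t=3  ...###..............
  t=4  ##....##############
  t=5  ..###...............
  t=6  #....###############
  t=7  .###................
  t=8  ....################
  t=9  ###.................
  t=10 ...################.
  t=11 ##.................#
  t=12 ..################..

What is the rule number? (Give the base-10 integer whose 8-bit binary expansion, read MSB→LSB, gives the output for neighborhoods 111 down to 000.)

  [7] ### => .  t=0,i=9
  [6] ##. => .  t=0,i=3
  [5] #.# => .  t=0,i=11
  [4] #.. => #  t=0,i=0
  [3] .## => .  t=0,i=2
  [2] .#. => #  t=1,i=0
  [1] ..# => .  t=0,i=1
  [0] ... => #  t=0,i=5
  bits 00010101 = 21

21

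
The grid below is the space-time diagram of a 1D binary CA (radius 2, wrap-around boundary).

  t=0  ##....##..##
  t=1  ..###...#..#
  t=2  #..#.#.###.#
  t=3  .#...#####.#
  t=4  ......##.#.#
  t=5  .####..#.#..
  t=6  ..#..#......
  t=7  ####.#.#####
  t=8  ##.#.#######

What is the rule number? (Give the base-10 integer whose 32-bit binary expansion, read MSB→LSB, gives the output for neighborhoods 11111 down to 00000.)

2749491735

  [31] ##### => #  t=3,i=7
  [30] ####. => .  t=0,i=0
  [29] ###.# => #  t=2,i=9
  [28] ###.. => .  t=0,i=1
  [27] ##.## => .  t=2,i=10
  [26] ##.#. => .  t=3,i=10
  [25] ##..# => #  t=0,i=8
  [24] ##... => #  t=0,i=2
  [23] #.### => #  t=2,i=7
  [22] #.##. => #  t=2,i=11
  [21] #.#.# => #  t=2,i=5
  [20] #.#.. => .  t=3,i=1
  [19] #..## => .  t=0,i=9
  [18] #..#. => .  t=1,i=10
  [17] #...# => .  t=1,i=6
  [16] #.... => #  t=0,i=3
  [15] .#### => #  t=0,i=11
  [14] .###. => #  t=1,i=3
  [13] .##.# => #  t=4,i=7
  [12] .##.. => .  t=0,i=7
  [11] .#.## => #  t=2,i=6
  [10] .#.#. => .  t=2,i=4
  [9] .#..# => #  t=1,i=0
  [8] .#... => .  t=3,i=2
  [7] ..### => .  t=0,i=10
  [6] ..##. => .  t=0,i=6
  [5] ..#.# => .  t=2,i=3
  [4] ..#.. => #  t=1,i=8
  [3] ...## => .  t=0,i=5
  [2] ...#. => #  t=1,i=7
  [1] ....# => #  t=0,i=4
  [0] ..... => #  t=4,i=2
  bits 10100011111000011110101000010111 = 2749491735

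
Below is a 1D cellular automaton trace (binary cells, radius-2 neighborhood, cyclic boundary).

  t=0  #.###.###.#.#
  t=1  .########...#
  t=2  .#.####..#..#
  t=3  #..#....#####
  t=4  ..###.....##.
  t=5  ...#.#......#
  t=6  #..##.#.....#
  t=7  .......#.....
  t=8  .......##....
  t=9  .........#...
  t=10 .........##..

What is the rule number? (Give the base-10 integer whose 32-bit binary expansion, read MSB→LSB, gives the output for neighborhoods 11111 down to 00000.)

  #####|#  b31=1 t=1,i=3
  ####.|.  b30=0 t=1,i=7
  ###.#|#  b29=1 t=0,i=4
  ###..|.  b28=0 t=1,i=8
  ##.##|#  b27=1 t=0,i=1
  ##.#.|.  b26=0 t=0,i=9
  ##..#|.  b25=0 t=2,i=7
  ##...|#  b24=1 t=1,i=9
  #.###|#  b23=1 t=0,i=2
  #.##.|#  b22=1 t=0,i=12
  #.#.#|.  b21=0 t=0,i=10
  #.#..|.  b20=0 t=5,i=5
  #..##|.  b19=0 t=6,i=2
  #..#.|#  b18=1 t=2,i=8
  #...#|.  b17=0 t=1,i=10
  #....|.  b16=0 t=3,i=5
  .####|.  b15=0 t=1,i=2
  .###.|#  b14=1 t=0,i=3
  .##.#|.  b13=0 t=0,i=0
  .##..|.  b12=0 t=4,i=11
  .#.##|.  b11=0 t=0,i=11
  .#.#.|#  b10=1 t=2,i=0
  .#..#|#  b9=1 t=2,i=10
  .#...|#  b8=1 t=3,i=4
  ..###|.  b7=0 t=3,i=8
  ..##.|.  b6=0 t=4,i=10
  ..#.#|#  b5=1 t=1,i=12
  ..#..|#  b4=1 t=2,i=9
  ...##|.  b3=0 t=3,i=7
  ...#.|.  b2=0 t=1,i=11
  ....#|.  b1=0 t=3,i=6
  .....|.  b0=0 t=4,i=7
  bits 10101001110001000100011100110000 = 2848212784

2848212784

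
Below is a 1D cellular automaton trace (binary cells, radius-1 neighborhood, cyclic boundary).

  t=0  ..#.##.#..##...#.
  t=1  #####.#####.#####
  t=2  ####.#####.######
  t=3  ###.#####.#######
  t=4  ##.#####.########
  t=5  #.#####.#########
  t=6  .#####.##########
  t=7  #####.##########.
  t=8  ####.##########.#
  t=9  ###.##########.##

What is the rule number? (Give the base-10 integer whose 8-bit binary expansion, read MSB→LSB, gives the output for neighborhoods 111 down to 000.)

  ###|#  b7=1 t=1,i=0
  ##.|.  b6=0 t=0,i=5
  #.#|#  b5=1 t=0,i=3
  #..|#  b4=1 t=0,i=8
  .##|#  b3=1 t=0,i=4
  .#.|#  b2=1 t=0,i=2
  ..#|#  b1=1 t=0,i=1
  ...|#  b0=1 t=0,i=0
  bits 10111111 = 191

191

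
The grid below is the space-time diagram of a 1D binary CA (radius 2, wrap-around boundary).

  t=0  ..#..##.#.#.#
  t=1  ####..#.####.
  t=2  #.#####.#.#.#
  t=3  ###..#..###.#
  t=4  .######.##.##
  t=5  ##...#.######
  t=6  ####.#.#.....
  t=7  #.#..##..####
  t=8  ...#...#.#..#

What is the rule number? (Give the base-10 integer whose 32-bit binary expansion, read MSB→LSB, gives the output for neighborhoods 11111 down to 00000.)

1541891771

  ##### -> .   bit 31 = 0  t=2,i=4
  ####. -> #   bit 30 = 1  t=1,i=2
  ###.# -> .   bit 29 = 0  t=1,i=11
  ###.. -> #   bit 28 = 1  t=1,i=3
  ##.## -> #   bit 27 = 1  t=1,i=12
  ##.#. -> .   bit 26 = 0  t=0,i=7
  ##..# -> #   bit 25 = 1  t=1,i=4
  ##... -> #   bit 24 = 1  t=5,i=2
  #.### -> #   bit 23 = 1  t=1,i=0
  #.##. -> #   bit 22 = 1  t=2,i=12
  #.#.# -> #   bit 21 = 1  t=0,i=8
  #.#.. -> .   bit 20 = 0  t=0,i=12
  #..## -> .   bit 19 = 0  t=0,i=4
  #..#. -> #   bit 18 = 1  t=0,i=1
  #...# -> #   bit 17 = 1  t=5,i=3
  #.... -> #   bit 16 = 1  t=6,i=9
  .#### -> .   bit 15 = 0  t=1,i=1
  .###. -> #   bit 14 = 1  t=3,i=9
  .##.# -> #   bit 13 = 1  t=0,i=6
  .##.. -> .   bit 12 = 0  t=7,i=6
  .#.## -> .   bit 11 = 0  t=1,i=7
  .#.#. -> #   bit 10 = 1  t=0,i=9
  .#..# -> #   bit 9 = 1  t=0,i=0
  .#... -> .   bit 8 = 0  t=6,i=8
  ..### -> #   bit 7 = 1  t=3,i=8
  ..##. -> .   bit 6 = 0  t=0,i=5
  ..#.# -> #   bit 5 = 1  t=1,i=6
  ..#.. -> #   bit 4 = 1  t=0,i=2
  ...## -> #   bit 3 = 1  t=6,i=12
  ...#. -> .   bit 2 = 0  t=5,i=4
  ....# -> #   bit 1 = 1  t=6,i=11
  ..... -> #   bit 0 = 1  t=6,i=10
  bits 01011011111001110110011010111011 = 1541891771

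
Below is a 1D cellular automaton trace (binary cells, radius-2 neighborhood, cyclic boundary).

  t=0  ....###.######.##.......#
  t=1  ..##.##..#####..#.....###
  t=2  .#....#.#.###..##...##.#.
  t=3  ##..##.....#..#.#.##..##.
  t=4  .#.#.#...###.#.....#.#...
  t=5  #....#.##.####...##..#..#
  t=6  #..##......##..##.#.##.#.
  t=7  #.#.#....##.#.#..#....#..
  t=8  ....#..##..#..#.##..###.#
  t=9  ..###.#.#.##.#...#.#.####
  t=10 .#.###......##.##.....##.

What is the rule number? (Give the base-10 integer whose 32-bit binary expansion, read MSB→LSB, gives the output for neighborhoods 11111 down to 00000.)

  [31] ##### => #  t=0,i=10
  [30] ####. => #  t=0,i=12
  [29] ###.# => #  t=0,i=6
  [28] ###.. => .  t=1,i=13
  [27] ##.## => .  t=0,i=7
  [26] ##.#. => #  t=2,i=22
  [25] ##..# => .  t=1,i=0
  [24] ##... => .  t=0,i=17
  [23] #.### => .  t=0,i=8
  [22] #.##. => .  t=0,i=15
  [21] #.#.# => .  t=2,i=8
  [20] #.#.. => #  t=2,i=23
  [19] #..## => #  t=1,i=1
  [18] #..#. => #  t=1,i=15
  [17] #...# => #  t=2,i=18
  [16] #.... => .  t=0,i=1
  [15] .#### => #  t=0,i=9
  [14] .###. => #  t=0,i=5
  [13] .##.# => .  t=1,i=3
  [12] .##.. => #  t=0,i=16
  [11] .#.## => .  t=2,i=9
  [10] .#.#. => .  t=2,i=7
  [9] .#..# => .  t=2,i=24
  [8] .#... => .  t=0,i=0
  [7] ..### => .  t=0,i=4
  [6] ..##. => .  t=1,i=2
  [5] ..#.# => .  t=2,i=6
  [4] ..#.. => #  t=0,i=24
  [3] ...## => #  t=0,i=3
  [2] ...#. => #  t=0,i=23
  [1] ....# => #  t=0,i=2
  [0] ..... => .  t=0,i=19
  bits 11100100000111101101000000011110 = 3827224606

3827224606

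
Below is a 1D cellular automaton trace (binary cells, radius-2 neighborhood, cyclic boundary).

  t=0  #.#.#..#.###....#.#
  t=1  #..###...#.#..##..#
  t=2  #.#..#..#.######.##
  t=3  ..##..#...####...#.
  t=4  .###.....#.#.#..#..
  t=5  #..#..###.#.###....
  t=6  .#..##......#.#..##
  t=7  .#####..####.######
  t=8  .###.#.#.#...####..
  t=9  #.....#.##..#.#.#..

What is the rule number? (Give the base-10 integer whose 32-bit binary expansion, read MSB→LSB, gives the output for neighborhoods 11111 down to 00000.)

  nb #####: next=#  (t=2,i=12, bit31=1)
  nb ####.: next=.  (t=2,i=14, bit30=0)
  nb ###.#: next=.  (t=2,i=0, bit29=0)
  nb ###..: next=#  (t=0,i=11, bit28=1)
  nb ##.##: next=.  (t=2,i=16, bit27=0)
  nb ##.#.: next=.  (t=0,i=1, bit26=0)
  nb ##..#: next=.  (t=1,i=1, bit25=0)
  nb ##...: next=.  (t=0,i=12, bit24=0)
  nb #.###: next=#  (t=0,i=9, bit23=1)
  nb #.##.: next=#  (t=0,i=18, bit22=1)
  nb #.#.#: next=.  (t=0,i=2, bit21=0)
  nb #.#..: next=#  (t=0,i=4, bit20=1)
  nb #..##: next=#  (t=1,i=2, bit19=1)
  nb #..#.: next=.  (t=0,i=6, bit18=0)
  nb #...#: next=.  (t=1,i=7, bit17=0)
  nb #....: next=.  (t=0,i=13, bit16=0)
  nb .####: next=#  (t=2,i=11, bit15=1)
  nb .###.: next=.  (t=0,i=10, bit14=0)
  nb .##.#: next=#  (t=0,i=0, bit13=1)
  nb .##..: next=#  (t=1,i=0, bit12=1)
  nb .#.##: next=.  (t=0,i=8, bit11=0)
  nb .#.#.: next=#  (t=0,i=3, bit10=1)
  nb .#..#: next=#  (t=0,i=5, bit9=1)
  nb .#...: next=.  (t=3,i=7, bit8=0)
  nb ..###: next=.  (t=1,i=3, bit7=0)
  nb ..##.: next=#  (t=1,i=14, bit6=1)
  nb ..#.#: next=.  (t=0,i=7, bit5=0)
  nb ..#..: next=.  (t=2,i=5, bit4=0)
  nb ...##: next=#  (t=3,i=1, bit3=1)
  nb ...#.: next=#  (t=0,i=15, bit2=1)
  nb ....#: next=#  (t=0,i=14, bit1=1)
  nb .....: next=#  (t=4,i=6, bit0=1)
  bits 10010000110110001011011001001111 = 2430121551

2430121551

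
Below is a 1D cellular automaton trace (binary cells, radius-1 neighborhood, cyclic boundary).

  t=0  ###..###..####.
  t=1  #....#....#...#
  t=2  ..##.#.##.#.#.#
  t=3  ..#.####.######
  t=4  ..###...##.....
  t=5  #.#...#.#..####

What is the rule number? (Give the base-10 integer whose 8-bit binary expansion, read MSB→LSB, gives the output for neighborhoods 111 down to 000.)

45

  ### -> .   bit 7 = 0  t=0,i=1
  ##. -> .   bit 6 = 0  t=0,i=2
  #.# -> #   bit 5 = 1  t=0,i=14
  #.. -> .   bit 4 = 0  t=0,i=3
  .## -> #   bit 3 = 1  t=0,i=0
  .#. -> #   bit 2 = 1  t=1,i=5
  ..# -> .   bit 1 = 0  t=0,i=4
  ... -> #   bit 0 = 1  t=1,i=2
  bits 00101101 = 45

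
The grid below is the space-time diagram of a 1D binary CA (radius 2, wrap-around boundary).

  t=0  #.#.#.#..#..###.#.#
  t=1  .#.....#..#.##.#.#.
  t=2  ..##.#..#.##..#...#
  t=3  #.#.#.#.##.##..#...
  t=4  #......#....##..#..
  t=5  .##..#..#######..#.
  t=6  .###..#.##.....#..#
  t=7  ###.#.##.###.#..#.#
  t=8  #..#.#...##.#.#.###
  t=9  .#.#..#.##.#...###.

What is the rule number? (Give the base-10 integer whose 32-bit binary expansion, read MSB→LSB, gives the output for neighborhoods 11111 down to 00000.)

125950954

  nb #####: next=.  (t=5,i=10, bit31=0)
  nb ####.: next=.  (t=5,i=13, bit30=0)
  nb ###.#: next=.  (t=0,i=14, bit29=0)
  nb ###..: next=.  (t=5,i=14, bit28=0)
  nb ##.##: next=.  (t=3,i=10, bit27=0)
  nb ##.#.: next=#  (t=0,i=1, bit26=1)
  nb ##..#: next=#  (t=2,i=12, bit25=1)
  nb ##...: next=#  (t=6,i=10, bit24=1)
  nb #.###: next=#  (t=6,i=1, bit23=1)
  nb #.##.: next=.  (t=0,i=18, bit22=0)
  nb #.#.#: next=.  (t=0,i=2, bit21=0)
  nb #.#..: next=.  (t=0,i=6, bit20=0)
  nb #..##: next=.  (t=0,i=11, bit19=0)
  nb #..#.: next=.  (t=0,i=8, bit18=0)
  nb #...#: next=.  (t=2,i=16, bit17=0)
  nb #....: next=#  (t=1,i=3, bit16=1)
  nb .####: next=#  (t=5,i=9, bit15=1)
  nb .###.: next=#  (t=0,i=13, bit14=1)
  nb .##.#: next=.  (t=0,i=0, bit13=0)
  nb .##..: next=#  (t=2,i=11, bit12=1)
  nb .#.##: next=#  (t=0,i=17, bit11=1)
  nb .#.#.: next=.  (t=0,i=3, bit10=0)
  nb .#..#: next=#  (t=0,i=7, bit9=1)
  nb .#...: next=#  (t=1,i=2, bit8=1)
  nb ..###: next=#  (t=0,i=12, bit7=1)
  nb ..##.: next=#  (t=2,i=2, bit6=1)
  nb ..#.#: next=#  (t=1,i=10, bit5=1)
  nb ..#..: next=.  (t=0,i=9, bit4=0)
  nb ...##: next=#  (t=4,i=11, bit3=1)
  nb ...#.: next=.  (t=1,i=6, bit2=0)
  nb ....#: next=#  (t=1,i=5, bit1=1)
  nb .....: next=.  (t=1,i=4, bit0=0)
  bits 00000111100000011101101111101010 = 125950954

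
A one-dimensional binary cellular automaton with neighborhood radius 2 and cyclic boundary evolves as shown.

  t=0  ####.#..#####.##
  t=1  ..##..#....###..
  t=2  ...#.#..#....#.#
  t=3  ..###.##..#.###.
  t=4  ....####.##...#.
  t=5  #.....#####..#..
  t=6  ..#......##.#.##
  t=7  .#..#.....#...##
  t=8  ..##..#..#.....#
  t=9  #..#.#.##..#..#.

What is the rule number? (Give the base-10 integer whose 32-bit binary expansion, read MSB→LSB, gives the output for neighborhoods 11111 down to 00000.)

  [31] ##### => .  t=0,i=0
  [30] ####. => #  t=0,i=2
  [29] ###.# => #  t=0,i=3
  [28] ###.. => #  t=1,i=13
  [27] ##.## => #  t=0,i=13
  [26] ##.#. => .  t=0,i=4
  [25] ##..# => .  t=1,i=4
  [24] ##... => .  t=1,i=14
  [23] #.### => .  t=0,i=14
  [22] #.##. => #  t=3,i=6
  [21] #.#.# => .  t=6,i=12
  [20] #.#.. => .  t=0,i=5
  [19] #..## => .  t=0,i=7
  [18] #..#. => #  t=1,i=5
  [17] #...# => .  t=2,i=1
  [16] #.... => #  t=1,i=8
  [15] .#### => .  t=0,i=9
  [14] .###. => .  t=1,i=12
  [13] .##.# => #  t=6,i=10
  [12] .##.. => #  t=1,i=3
  [11] .#.## => .  t=3,i=11
  [10] .#.#. => #  t=2,i=4
  [9] .#..# => #  t=0,i=6
  [8] .#... => .  t=1,i=7
  [7] ..### => .  t=0,i=8
  [6] ..##. => .  t=1,i=2
  [5] ..#.# => #  t=2,i=3
  [4] ..#.. => .  t=1,i=6
  [3] ...## => .  t=1,i=1
  [2] ...#. => #  t=2,i=2
  [1] ....# => .  t=1,i=0
  [0] ..... => .  t=4,i=1
  bits 01111000010001010011011000100100 = 2017801764

2017801764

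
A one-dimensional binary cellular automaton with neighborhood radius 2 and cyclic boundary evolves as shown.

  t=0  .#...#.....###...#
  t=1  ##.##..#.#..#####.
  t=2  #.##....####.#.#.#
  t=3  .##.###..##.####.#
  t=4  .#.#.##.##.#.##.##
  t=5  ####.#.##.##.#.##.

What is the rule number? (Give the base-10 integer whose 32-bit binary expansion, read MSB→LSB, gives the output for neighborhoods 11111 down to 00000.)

1568392774

  nb #####: next=.  (t=1,i=14, bit31=0)
  nb ####.: next=#  (t=1,i=15, bit30=1)
  nb ###.#: next=.  (t=1,i=16, bit29=0)
  nb ###..: next=#  (t=0,i=13, bit28=1)
  nb ##.##: next=#  (t=1,i=2, bit27=1)
  nb ##.#.: next=#  (t=2,i=12, bit26=1)
  nb ##..#: next=.  (t=1,i=5, bit25=0)
  nb ##...: next=#  (t=0,i=14, bit24=1)
  nb #.###: next=.  (t=3,i=4, bit23=0)
  nb #.##.: next=#  (t=1,i=0, bit22=1)
  nb #.#.#: next=#  (t=2,i=13, bit21=1)
  nb #.#..: next=#  (t=0,i=1, bit20=1)
  nb #..##: next=#  (t=1,i=11, bit19=1)
  nb #..#.: next=.  (t=1,i=6, bit18=0)
  nb #...#: next=#  (t=0,i=3, bit17=1)
  nb #....: next=#  (t=0,i=7, bit16=1)
  nb .####: next=#  (t=1,i=13, bit15=1)
  nb .###.: next=#  (t=0,i=12, bit14=1)
  nb .##.#: next=.  (t=1,i=1, bit13=0)
  nb .##..: next=.  (t=1,i=4, bit12=0)
  nb .#.##: next=.  (t=2,i=16, bit11=0)
  nb .#.#.: next=#  (t=0,i=0, bit10=1)
  nb .#..#: next=#  (t=1,i=10, bit9=1)
  nb .#...: next=.  (t=0,i=2, bit8=0)
  nb ..###: next=.  (t=0,i=11, bit7=0)
  nb ..##.: next=#  (t=3,i=9, bit6=1)
  nb ..#.#: next=.  (t=0,i=17, bit5=0)
  nb ..#..: next=.  (t=0,i=5, bit4=0)
  nb ...##: next=.  (t=0,i=10, bit3=0)
  nb ...#.: next=#  (t=0,i=4, bit2=1)
  nb ....#: next=#  (t=0,i=9, bit1=1)
  nb .....: next=.  (t=0,i=8, bit0=0)
  bits 01011101011110111100011001000110 = 1568392774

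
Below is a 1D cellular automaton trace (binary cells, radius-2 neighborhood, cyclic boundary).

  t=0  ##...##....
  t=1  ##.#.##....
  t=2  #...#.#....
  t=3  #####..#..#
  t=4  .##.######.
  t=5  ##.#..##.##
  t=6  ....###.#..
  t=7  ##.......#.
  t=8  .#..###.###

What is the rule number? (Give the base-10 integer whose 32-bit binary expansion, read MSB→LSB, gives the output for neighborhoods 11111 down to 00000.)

  #####|#  b31=1 t=3,i=1
  ####.|.  b30=0 t=3,i=3
  ###.#|.  b29=0 t=5,i=1
  ###..|#  b28=1 t=3,i=4
  ##.##|#  b27=1 t=4,i=3
  ##.#.|.  b26=0 t=1,i=2
  ##..#|#  b25=1 t=3,i=5
  ##...|.  b24=0 t=0,i=2
  #.###|.  b23=0 t=4,i=4
  #.##.|.  b22=0 t=1,i=5
  #.#.#|.  b21=0 t=1,i=3
  #.#..|.  b20=0 t=2,i=6
  #..##|#  b19=1 t=3,i=9
  #..#.|#  b18=1 t=3,i=6
  #...#|#  b17=1 t=0,i=3
  #....|.  b16=0 t=0,i=8
  .####|.  b15=0 t=3,i=0
  .###.|.  b14=0 t=6,i=5
  .##.#|.  b13=0 t=1,i=1
  .##..|#  b12=1 t=0,i=1
  .#.##|#  b11=1 t=1,i=4
  .#.#.|.  b10=0 t=2,i=5
  .#..#|#  b9=1 t=3,i=8
  .#...|#  b8=1 t=2,i=1
  ..###|.  b7=0 t=3,i=10
  ..##.|#  b6=1 t=0,i=0
  ..#.#|#  b5=1 t=2,i=4
  ..#..|#  b4=1 t=2,i=0
  ...##|.  b3=0 t=0,i=4
  ...#.|#  b2=1 t=2,i=3
  ....#|.  b1=0 t=0,i=9
  .....|#  b0=1 t=6,i=0
  bits 10011010000011100001101101110101 = 2584615797

2584615797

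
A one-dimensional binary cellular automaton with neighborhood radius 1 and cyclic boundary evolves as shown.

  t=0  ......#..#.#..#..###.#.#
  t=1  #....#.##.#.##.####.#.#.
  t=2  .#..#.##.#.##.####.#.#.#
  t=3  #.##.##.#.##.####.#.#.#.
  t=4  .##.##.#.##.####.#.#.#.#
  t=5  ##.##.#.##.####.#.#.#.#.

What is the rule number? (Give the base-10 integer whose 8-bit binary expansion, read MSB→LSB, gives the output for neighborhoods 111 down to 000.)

  ### -> #   bit 7 = 1  t=0,i=18
  ##. -> .   bit 6 = 0  t=0,i=19
  #.# -> #   bit 5 = 1  t=0,i=10
  #.. -> #   bit 4 = 1  t=0,i=0
  .## -> #   bit 3 = 1  t=0,i=17
  .#. -> .   bit 2 = 0  t=0,i=6
  ..# -> #   bit 1 = 1  t=0,i=5
  ... -> .   bit 0 = 0  t=0,i=1
  bits 10111010 = 186

186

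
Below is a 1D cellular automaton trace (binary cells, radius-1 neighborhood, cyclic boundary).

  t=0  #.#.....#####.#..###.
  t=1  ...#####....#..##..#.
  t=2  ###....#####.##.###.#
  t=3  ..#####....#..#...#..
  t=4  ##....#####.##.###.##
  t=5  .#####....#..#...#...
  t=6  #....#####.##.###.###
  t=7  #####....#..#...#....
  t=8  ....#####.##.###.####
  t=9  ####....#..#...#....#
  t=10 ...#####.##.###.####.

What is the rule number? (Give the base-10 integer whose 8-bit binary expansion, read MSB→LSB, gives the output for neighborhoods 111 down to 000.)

  [7] ### => .  t=0,i=9
  [6] ##. => #  t=0,i=12
  [5] #.# => .  t=0,i=1
  [4] #.. => #  t=0,i=3
  [3] .## => .  t=0,i=8
  [2] .#. => .  t=0,i=0
  [1] ..# => #  t=0,i=7
  [0] ... => #  t=0,i=4
  bits 01010011 = 83

83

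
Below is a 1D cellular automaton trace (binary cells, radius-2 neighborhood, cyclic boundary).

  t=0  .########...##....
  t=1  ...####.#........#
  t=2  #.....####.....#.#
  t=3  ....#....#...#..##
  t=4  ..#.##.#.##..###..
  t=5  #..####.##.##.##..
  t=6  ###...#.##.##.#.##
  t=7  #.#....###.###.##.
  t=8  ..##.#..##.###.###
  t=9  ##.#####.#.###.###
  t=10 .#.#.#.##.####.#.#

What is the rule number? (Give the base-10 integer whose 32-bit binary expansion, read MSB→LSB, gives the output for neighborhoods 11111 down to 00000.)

  ##### -> #   bit 31 = 1  t=0,i=3
  ####. -> .   bit 30 = 0  t=0,i=7
  ###.# -> #   bit 29 = 1  t=1,i=6
  ###.. -> #   bit 28 = 1  t=0,i=8
  ##.## -> .   bit 27 = 0  t=5,i=7
  ##.#. -> #   bit 26 = 1  t=1,i=7
  ##..# -> #   bit 25 = 1  t=4,i=11
  ##... -> .   bit 24 = 0  t=0,i=9
  #.### -> #   bit 23 = 1  t=6,i=16
  #.##. -> #   bit 22 = 1  t=2,i=17
  #.#.# -> .   bit 21 = 0  t=4,i=7
  #.#.. -> #   bit 20 = 1  t=1,i=8
  #..## -> #   bit 19 = 1  t=3,i=15
  #..#. -> #   bit 18 = 1  t=5,i=17
  #...# -> .   bit 17 = 0  t=0,i=10
  #.... -> .   bit 16 = 0  t=0,i=15
  .#### -> .   bit 15 = 0  t=0,i=2
  .###. -> #   bit 14 = 1  t=4,i=14
  .##.# -> #   bit 13 = 1  t=4,i=5
  .##.. -> .   bit 12 = 0  t=0,i=13
  .#.## -> #   bit 11 = 1  t=2,i=16
  .#.#. -> .   bit 10 = 0  t=7,i=1
  .#..# -> #   bit 9 = 1  t=3,i=14
  .#... -> #   bit 8 = 1  t=1,i=0
  ..### -> .   bit 7 = 0  t=0,i=1
  ..##. -> .   bit 6 = 0  t=0,i=12
  ..#.# -> .   bit 5 = 0  t=2,i=15
  ..#.. -> #   bit 4 = 1  t=1,i=17
  ...## -> .   bit 3 = 0  t=0,i=0
  ...#. -> .   bit 2 = 0  t=1,i=16
  ....# -> #   bit 1 = 1  t=0,i=17
  ..... -> .   bit 0 = 0  t=0,i=16
  bits 10110110110111000110101100010010 = 3067898642

3067898642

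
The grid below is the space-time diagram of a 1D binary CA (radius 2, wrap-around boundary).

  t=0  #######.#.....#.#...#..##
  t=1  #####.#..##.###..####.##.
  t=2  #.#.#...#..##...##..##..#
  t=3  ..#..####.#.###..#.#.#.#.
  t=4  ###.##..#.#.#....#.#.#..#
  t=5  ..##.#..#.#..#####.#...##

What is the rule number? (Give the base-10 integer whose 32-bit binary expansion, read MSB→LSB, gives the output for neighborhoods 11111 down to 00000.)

2846560694

  ##### -> #   bit 31 = 1  t=0,i=0
  ####. -> .   bit 30 = 0  t=0,i=5
  ###.# -> #   bit 29 = 1  t=0,i=6
  ###.. -> .   bit 28 = 0  t=1,i=14
  ##.## -> #   bit 27 = 1  t=1,i=11
  ##.#. -> .   bit 26 = 0  t=0,i=7
  ##..# -> .   bit 25 = 0  t=1,i=15
  ##... -> #   bit 24 = 1  t=2,i=13
  #.### -> #   bit 23 = 1  t=1,i=0
  #.##. -> .   bit 22 = 0  t=1,i=22
  #.#.# -> #   bit 21 = 1  t=2,i=2
  #.#.. -> .   bit 20 = 0  t=0,i=8
  #..## -> #   bit 19 = 1  t=0,i=22
  #..#. -> .   bit 18 = 0  t=3,i=16
  #...# -> #   bit 17 = 1  t=0,i=18
  #.... -> #   bit 16 = 1  t=0,i=10
  .#### -> .   bit 15 = 0  t=0,i=24
  .###. -> .   bit 14 = 0  t=1,i=13
  .##.# -> .   bit 13 = 0  t=1,i=10
  .##.. -> #   bit 12 = 1  t=2,i=12
  .#.## -> .   bit 11 = 0  t=3,i=11
  .#.#. -> .   bit 10 = 0  t=0,i=15
  .#..# -> .   bit 9 = 0  t=0,i=21
  .#... -> #   bit 8 = 1  t=0,i=9
  ..### -> #   bit 7 = 1  t=0,i=23
  ..##. -> .   bit 6 = 0  t=1,i=9
  ..#.# -> #   bit 5 = 1  t=0,i=14
  ..#.. -> #   bit 4 = 1  t=0,i=20
  ...## -> .   bit 3 = 0  t=2,i=15
  ...#. -> #   bit 2 = 1  t=0,i=13
  ....# -> #   bit 1 = 1  t=0,i=12
  ..... -> .   bit 0 = 0  t=0,i=11
  bits 10101001101010110001000110110110 = 2846560694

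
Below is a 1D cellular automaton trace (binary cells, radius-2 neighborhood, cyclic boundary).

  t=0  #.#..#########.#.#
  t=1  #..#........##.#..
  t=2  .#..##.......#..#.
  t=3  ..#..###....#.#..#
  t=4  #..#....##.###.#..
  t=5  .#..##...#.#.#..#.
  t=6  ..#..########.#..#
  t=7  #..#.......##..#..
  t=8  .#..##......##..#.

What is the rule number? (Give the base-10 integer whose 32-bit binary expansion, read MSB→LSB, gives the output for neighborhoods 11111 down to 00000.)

1671640868

  [31] ##### => .  t=0,i=7
  [30] ####. => #  t=0,i=12
  [29] ###.# => #  t=0,i=13
  [28] ###.. => .  t=3,i=7
  [27] ##.## => .  t=4,i=10
  [26] ##.#. => .  t=0,i=1
  [25] ##..# => #  t=7,i=13
  [24] ##... => #  t=2,i=6
  [23] #.### => #  t=4,i=11
  [22] #.##. => .  t=0,i=17
  [21] #.#.# => #  t=0,i=15
  [20] #.#.. => .  t=0,i=2
  [19] #..## => .  t=0,i=4
  [18] #..#. => .  t=1,i=2
  [17] #...# => #  t=5,i=7
  [16] #.... => #  t=1,i=5
  [15] .#### => .  t=0,i=6
  [14] .###. => .  t=3,i=6
  [13] .##.# => #  t=0,i=0
  [12] .##.. => #  t=2,i=5
  [11] .#.## => .  t=0,i=16
  [10] .#.#. => #  t=3,i=13
  [9] .#..# => #  t=0,i=3
  [8] .#... => #  t=1,i=4
  [7] ..### => .  t=0,i=5
  [6] ..##. => .  t=1,i=12
  [5] ..#.# => #  t=3,i=12
  [4] ..#.. => .  t=1,i=0
  [3] ...## => .  t=1,i=11
  [2] ...#. => #  t=2,i=12
  [1] ....# => .  t=1,i=10
  [0] ..... => .  t=1,i=6
  bits 01100011101000110011011100100100 = 1671640868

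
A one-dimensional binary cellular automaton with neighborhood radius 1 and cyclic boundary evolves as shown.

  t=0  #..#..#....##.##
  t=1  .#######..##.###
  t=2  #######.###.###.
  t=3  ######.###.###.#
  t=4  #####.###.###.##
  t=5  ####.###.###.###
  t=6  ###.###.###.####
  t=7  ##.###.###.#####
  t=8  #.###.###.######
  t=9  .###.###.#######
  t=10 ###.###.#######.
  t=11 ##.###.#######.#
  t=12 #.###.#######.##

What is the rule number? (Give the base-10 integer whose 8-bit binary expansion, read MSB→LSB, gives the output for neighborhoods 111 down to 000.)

  ### -> #   bit 7 = 1  t=0,i=15
  ##. -> .   bit 6 = 0  t=0,i=0
  #.# -> #   bit 5 = 1  t=0,i=13
  #.. -> #   bit 4 = 1  t=0,i=1
  .## -> #   bit 3 = 1  t=0,i=11
  .#. -> #   bit 2 = 1  t=0,i=3
  ..# -> #   bit 1 = 1  t=0,i=2
  ... -> .   bit 0 = 0  t=0,i=8
  bits 10111110 = 190

190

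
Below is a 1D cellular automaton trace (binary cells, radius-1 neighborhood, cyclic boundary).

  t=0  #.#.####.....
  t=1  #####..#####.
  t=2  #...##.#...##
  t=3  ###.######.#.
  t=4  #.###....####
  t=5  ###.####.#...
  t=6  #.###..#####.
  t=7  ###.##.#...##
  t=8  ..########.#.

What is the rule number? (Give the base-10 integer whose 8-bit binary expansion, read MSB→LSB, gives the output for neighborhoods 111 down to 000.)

125

  [7] ### => .  t=0,i=5
  [6] ##. => #  t=0,i=7
  [5] #.# => #  t=0,i=1
  [4] #.. => #  t=0,i=8
  [3] .## => #  t=0,i=4
  [2] .#. => #  t=0,i=0
  [1] ..# => .  t=0,i=12
  [0] ... => #  t=0,i=9
  bits 01111101 = 125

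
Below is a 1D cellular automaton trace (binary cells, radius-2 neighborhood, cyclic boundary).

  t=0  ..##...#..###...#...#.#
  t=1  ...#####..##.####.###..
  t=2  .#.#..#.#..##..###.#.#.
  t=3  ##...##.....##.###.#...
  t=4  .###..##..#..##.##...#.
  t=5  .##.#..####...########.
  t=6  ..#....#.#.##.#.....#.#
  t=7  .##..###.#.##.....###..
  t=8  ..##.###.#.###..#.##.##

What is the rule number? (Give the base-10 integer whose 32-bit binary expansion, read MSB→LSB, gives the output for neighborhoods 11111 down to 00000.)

1801875638

  nb #####: next=.  (t=1,i=5, bit31=0)
  nb ####.: next=#  (t=1,i=6, bit30=1)
  nb ###.#: next=#  (t=1,i=16, bit29=1)
  nb ###..: next=.  (t=0,i=12, bit28=0)
  nb ##.##: next=#  (t=1,i=12, bit27=1)
  nb ##.#.: next=.  (t=2,i=18, bit26=0)
  nb ##..#: next=#  (t=1,i=8, bit25=1)
  nb ##...: next=#  (t=0,i=4, bit24=1)
  nb #.###: next=.  (t=1,i=13, bit23=0)
  nb #.##.: next=#  (t=4,i=16, bit22=1)
  nb #.#.#: next=#  (t=2,i=19, bit21=1)
  nb #.#..: next=.  (t=0,i=22, bit20=0)
  nb #..##: next=.  (t=0,i=1, bit19=0)
  nb #..#.: next=#  (t=2,i=0, bit18=1)
  nb #...#: next=#  (t=0,i=5, bit17=1)
  nb #....: next=.  (t=1,i=22, bit16=0)
  nb .####: next=.  (t=1,i=4, bit15=0)
  nb .###.: next=#  (t=0,i=11, bit14=1)
  nb .##.#: next=#  (t=1,i=11, bit13=1)
  nb .##..: next=#  (t=0,i=3, bit12=1)
  nb .#.##: next=.  (t=6,i=10, bit11=0)
  nb .#.#.: next=.  (t=0,i=21, bit10=0)
  nb .#..#: next=.  (t=0,i=0, bit9=0)
  nb .#...: next=.  (t=0,i=17, bit8=0)
  nb ..###: next=#  (t=0,i=10, bit7=1)
  nb ..##.: next=.  (t=0,i=2, bit6=0)
  nb ..#.#: next=#  (t=0,i=20, bit5=1)
  nb ..#..: next=#  (t=0,i=7, bit4=1)
  nb ...##: next=.  (t=1,i=2, bit3=0)
  nb ...#.: next=#  (t=0,i=6, bit2=1)
  nb ....#: next=#  (t=1,i=1, bit1=1)
  nb .....: next=.  (t=1,i=0, bit0=0)
  bits 01101011011001100111000010110110 = 1801875638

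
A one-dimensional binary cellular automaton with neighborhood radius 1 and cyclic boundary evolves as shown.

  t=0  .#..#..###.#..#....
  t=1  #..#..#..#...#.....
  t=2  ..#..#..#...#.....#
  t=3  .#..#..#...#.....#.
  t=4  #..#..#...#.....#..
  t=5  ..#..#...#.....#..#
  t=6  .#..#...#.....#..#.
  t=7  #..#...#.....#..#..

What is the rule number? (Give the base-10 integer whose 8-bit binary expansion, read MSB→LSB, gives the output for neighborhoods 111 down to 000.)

  [7] ### => .  t=0,i=8
  [6] ##. => #  t=0,i=9
  [5] #.# => .  t=0,i=10
  [4] #.. => .  t=0,i=2
  [3] .## => .  t=0,i=7
  [2] .#. => .  t=0,i=1
  [1] ..# => #  t=0,i=0
  [0] ... => .  t=0,i=16
  bits 01000010 = 66

66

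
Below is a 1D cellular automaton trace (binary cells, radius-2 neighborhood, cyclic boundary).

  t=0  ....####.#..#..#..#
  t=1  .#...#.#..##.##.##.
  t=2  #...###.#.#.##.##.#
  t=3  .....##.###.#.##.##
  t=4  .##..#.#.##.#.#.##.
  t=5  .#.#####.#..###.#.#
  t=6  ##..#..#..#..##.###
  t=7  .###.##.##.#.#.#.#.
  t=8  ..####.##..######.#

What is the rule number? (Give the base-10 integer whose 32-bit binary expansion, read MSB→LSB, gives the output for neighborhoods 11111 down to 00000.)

979748453

  #####|.  b31=0 t=5,i=5
  ####.|.  b30=0 t=0,i=6
  ###.#|#  b29=1 t=0,i=7
  ###..|#  b28=1 t=6,i=1
  ##.##|#  b27=1 t=1,i=12
  ##.#.|.  b26=0 t=0,i=8
  ##..#|#  b25=1 t=1,i=18
  ##...|.  b24=0 t=2,i=1
  #.###|.  b23=0 t=3,i=8
  #.##.|#  b22=1 t=1,i=13
  #.#.#|#  b21=1 t=2,i=8
  #.#..|.  b20=0 t=0,i=9
  #..##|.  b19=0 t=1,i=9
  #..#.|#  b18=1 t=0,i=11
  #...#|.  b17=0 t=1,i=3
  #....|#  b16=1 t=0,i=1
  .####|#  b15=1 t=0,i=5
  .###.|#  b14=1 t=2,i=5
  .##.#|.  b13=0 t=1,i=11
  .##..|.  b12=0 t=1,i=17
  .#.##|.  b11=0 t=2,i=11
  .#.#.|#  b10=1 t=1,i=6
  .#..#|#  b9=1 t=0,i=10
  .#...|.  b8=0 t=0,i=0
  ..###|.  b7=0 t=0,i=4
  ..##.|#  b6=1 t=1,i=10
  ..#.#|#  b5=1 t=1,i=5
  ..#..|.  b4=0 t=0,i=12
  ...##|.  b3=0 t=0,i=3
  ...#.|#  b2=1 t=1,i=4
  ....#|.  b1=0 t=0,i=2
  .....|#  b0=1 t=3,i=2
  bits 00111010011001011100011001100101 = 979748453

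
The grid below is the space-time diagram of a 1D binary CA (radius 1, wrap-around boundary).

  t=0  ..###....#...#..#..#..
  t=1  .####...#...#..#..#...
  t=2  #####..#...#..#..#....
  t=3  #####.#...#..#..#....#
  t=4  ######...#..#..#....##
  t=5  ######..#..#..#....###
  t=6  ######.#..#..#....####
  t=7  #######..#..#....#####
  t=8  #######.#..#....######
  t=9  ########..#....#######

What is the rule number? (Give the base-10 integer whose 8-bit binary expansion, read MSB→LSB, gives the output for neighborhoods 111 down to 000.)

234

  [7] ### => #  t=0,i=3
  [6] ##. => #  t=0,i=4
  [5] #.# => #  t=3,i=5
  [4] #.. => .  t=0,i=5
  [3] .## => #  t=0,i=2
  [2] .#. => .  t=0,i=9
  [1] ..# => #  t=0,i=1
  [0] ... => .  t=0,i=0
  bits 11101010 = 234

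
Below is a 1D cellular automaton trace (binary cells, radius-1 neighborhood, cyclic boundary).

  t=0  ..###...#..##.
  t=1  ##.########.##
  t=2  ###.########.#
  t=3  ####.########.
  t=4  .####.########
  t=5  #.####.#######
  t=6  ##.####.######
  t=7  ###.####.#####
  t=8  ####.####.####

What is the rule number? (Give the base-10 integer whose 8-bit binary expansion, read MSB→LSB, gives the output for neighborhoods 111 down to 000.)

  nb ###: next=#  (t=0,i=3, bit7=1)
  nb ##.: next=#  (t=0,i=4, bit6=1)
  nb #.#: next=#  (t=1,i=2, bit5=1)
  nb #..: next=#  (t=0,i=5, bit4=1)
  nb .##: next=.  (t=0,i=2, bit3=0)
  nb .#.: next=#  (t=0,i=8, bit2=1)
  nb ..#: next=#  (t=0,i=1, bit1=1)
  nb ...: next=#  (t=0,i=0, bit0=1)
  bits 11110111 = 247

247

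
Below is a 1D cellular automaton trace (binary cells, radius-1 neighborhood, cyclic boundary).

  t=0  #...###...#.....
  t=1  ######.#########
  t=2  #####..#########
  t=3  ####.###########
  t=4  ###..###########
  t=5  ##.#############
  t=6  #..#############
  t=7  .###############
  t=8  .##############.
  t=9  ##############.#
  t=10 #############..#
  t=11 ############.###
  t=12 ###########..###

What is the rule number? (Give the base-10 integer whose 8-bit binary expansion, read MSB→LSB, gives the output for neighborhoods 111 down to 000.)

  [7] ### => #  t=0,i=5
  [6] ##. => .  t=0,i=6
  [5] #.# => .  t=1,i=6
  [4] #.. => #  t=0,i=1
  [3] .## => #  t=0,i=4
  [2] .#. => #  t=0,i=0
  [1] ..# => #  t=0,i=3
  [0] ... => #  t=0,i=2
  bits 10011111 = 159

159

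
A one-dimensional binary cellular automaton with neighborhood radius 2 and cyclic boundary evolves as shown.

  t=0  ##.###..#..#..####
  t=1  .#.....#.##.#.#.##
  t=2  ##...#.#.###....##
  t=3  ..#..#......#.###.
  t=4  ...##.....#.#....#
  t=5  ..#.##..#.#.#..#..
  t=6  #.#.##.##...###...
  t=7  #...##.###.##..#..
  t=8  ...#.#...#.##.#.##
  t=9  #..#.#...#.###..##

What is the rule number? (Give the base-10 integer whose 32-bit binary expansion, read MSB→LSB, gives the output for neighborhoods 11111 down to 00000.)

  nb #####: next=#  (t=0,i=16, bit31=1)
  nb ####.: next=.  (t=0,i=0, bit30=0)
  nb ###.#: next=#  (t=0,i=1, bit29=1)
  nb ###..: next=.  (t=0,i=5, bit28=0)
  nb ##.##: next=.  (t=0,i=2, bit27=0)
  nb ##.#.: next=#  (t=1,i=0, bit26=1)
  nb ##..#: next=.  (t=0,i=6, bit25=0)
  nb ##...: next=#  (t=2,i=2, bit24=1)
  nb #.###: next=.  (t=0,i=3, bit23=0)
  nb #.##.: next=#  (t=1,i=9, bit22=1)
  nb #.#.#: next=.  (t=1,i=12, bit21=0)
  nb #.#..: next=#  (t=1,i=1, bit20=1)
  nb #..##: next=.  (t=0,i=13, bit19=0)
  nb #..#.: next=#  (t=0,i=7, bit18=1)
  nb #...#: next=.  (t=2,i=3, bit17=0)
  nb #....: next=.  (t=1,i=3, bit16=0)
  nb .####: next=.  (t=0,i=15, bit15=0)
  nb .###.: next=.  (t=0,i=4, bit14=0)
  nb .##.#: next=#  (t=1,i=10, bit13=1)
  nb .##..: next=#  (t=4,i=4, bit12=1)
  nb .#.##: next=.  (t=1,i=8, bit11=0)
  nb .#.#.: next=.  (t=1,i=13, bit10=0)
  nb .#..#: next=#  (t=0,i=9, bit9=1)
  nb .#...: next=.  (t=1,i=2, bit8=0)
  nb ..###: next=#  (t=0,i=14, bit7=1)
  nb ..##.: next=.  (t=4,i=3, bit6=0)
  nb ..#.#: next=#  (t=1,i=7, bit5=1)
  nb ..#..: next=.  (t=0,i=8, bit4=0)
  nb ...##: next=#  (t=2,i=15, bit3=1)
  nb ...#.: next=.  (t=1,i=6, bit2=0)
  nb ....#: next=#  (t=1,i=5, bit1=1)
  nb .....: next=.  (t=1,i=4, bit0=0)
  bits 10100101010101000011001010101010 = 2773758634

2773758634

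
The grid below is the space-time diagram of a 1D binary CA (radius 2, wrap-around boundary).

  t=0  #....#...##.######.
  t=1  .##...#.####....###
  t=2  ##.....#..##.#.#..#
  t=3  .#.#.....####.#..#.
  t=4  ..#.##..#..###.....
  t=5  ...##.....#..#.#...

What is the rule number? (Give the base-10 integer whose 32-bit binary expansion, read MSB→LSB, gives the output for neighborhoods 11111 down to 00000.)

  nb #####: next=.  (t=0,i=14, bit31=0)
  nb ####.: next=#  (t=0,i=16, bit30=1)
  nb ###.#: next=#  (t=0,i=17, bit29=1)
  nb ###..: next=#  (t=1,i=11, bit28=1)
  nb ##.##: next=#  (t=0,i=11, bit27=1)
  nb ##.#.: next=#  (t=0,i=18, bit26=1)
  nb ##..#: next=.  (t=4,i=6, bit25=0)
  nb ##...: next=.  (t=1,i=3, bit24=0)
  nb #.###: next=.  (t=0,i=12, bit23=0)
  nb #.##.: next=#  (t=1,i=1, bit22=1)
  nb #.#.#: next=.  (t=2,i=13, bit21=0)
  nb #.#..: next=.  (t=0,i=0, bit20=0)
  nb #..##: next=#  (t=2,i=9, bit19=1)
  nb #..#.: next=.  (t=3,i=0, bit18=0)
  nb #...#: next=.  (t=0,i=7, bit17=0)
  nb #....: next=#  (t=0,i=2, bit16=1)
  nb .####: next=.  (t=0,i=13, bit15=0)
  nb .###.: next=.  (t=1,i=17, bit14=0)
  nb .##.#: next=#  (t=0,i=10, bit13=1)
  nb .##..: next=.  (t=1,i=2, bit12=0)
  nb .#.##: next=#  (t=1,i=7, bit11=1)
  nb .#.#.: next=#  (t=2,i=14, bit10=1)
  nb .#..#: next=.  (t=2,i=8, bit9=0)
  nb .#...: next=#  (t=0,i=1, bit8=1)
  nb ..###: next=.  (t=1,i=16, bit7=0)
  nb ..##.: next=#  (t=0,i=9, bit6=1)
  nb ..#.#: next=.  (t=1,i=6, bit5=0)
  nb ..#..: next=.  (t=0,i=5, bit4=0)
  nb ...##: next=#  (t=0,i=8, bit3=1)
  nb ...#.: next=.  (t=0,i=4, bit2=0)
  nb ....#: next=.  (t=0,i=3, bit1=0)
  nb .....: next=.  (t=2,i=4, bit0=0)
  bits 01111100010010010010110101001000 = 2085170504

2085170504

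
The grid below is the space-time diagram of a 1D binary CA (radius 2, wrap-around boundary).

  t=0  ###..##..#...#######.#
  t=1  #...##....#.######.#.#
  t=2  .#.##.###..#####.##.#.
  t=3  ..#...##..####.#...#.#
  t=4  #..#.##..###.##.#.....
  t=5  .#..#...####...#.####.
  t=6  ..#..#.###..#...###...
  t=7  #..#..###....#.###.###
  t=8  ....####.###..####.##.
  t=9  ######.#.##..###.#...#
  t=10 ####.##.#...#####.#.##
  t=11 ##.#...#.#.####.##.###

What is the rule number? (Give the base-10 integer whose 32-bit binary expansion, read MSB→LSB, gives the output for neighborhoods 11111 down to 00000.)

2777271243

  #####|#  b31=1 t=0,i=15
  ####.|.  b30=0 t=0,i=1
  ###.#|#  b29=1 t=0,i=19
  ###..|.  b28=0 t=0,i=2
  ##.##|.  b27=0 t=0,i=20
  ##.#.|#  b26=1 t=1,i=18
  ##..#|.  b25=0 t=0,i=3
  ##...|#  b24=1 t=1,i=1
  #.###|#  b23=1 t=0,i=21
  #.##.|.  b22=0 t=1,i=21
  #.#.#|.  b21=0 t=1,i=19
  #.#..|.  b20=0 t=2,i=20
  #..##|#  b19=1 t=0,i=4
  #..#.|.  b18=0 t=0,i=8
  #...#|.  b17=0 t=0,i=11
  #....|#  b16=1 t=1,i=7
  .####|#  b15=1 t=0,i=0
  .###.|#  b14=1 t=2,i=7
  .##.#|.  b13=0 t=2,i=4
  .##..|.  b12=0 t=0,i=6
  .#.##|#  b11=1 t=1,i=11
  .#.#.|.  b10=0 t=3,i=20
  .#..#|#  b9=1 t=2,i=21
  .#...|#  b8=1 t=0,i=10
  ..###|#  b7=1 t=0,i=13
  ..##.|#  b6=1 t=0,i=5
  ..#.#|.  b5=0 t=1,i=10
  ..#..|.  b4=0 t=0,i=9
  ...##|#  b3=1 t=0,i=12
  ...#.|.  b2=0 t=1,i=9
  ....#|#  b1=1 t=1,i=8
  .....|#  b0=1 t=4,i=19
  bits 10100101100010011100101111001011 = 2777271243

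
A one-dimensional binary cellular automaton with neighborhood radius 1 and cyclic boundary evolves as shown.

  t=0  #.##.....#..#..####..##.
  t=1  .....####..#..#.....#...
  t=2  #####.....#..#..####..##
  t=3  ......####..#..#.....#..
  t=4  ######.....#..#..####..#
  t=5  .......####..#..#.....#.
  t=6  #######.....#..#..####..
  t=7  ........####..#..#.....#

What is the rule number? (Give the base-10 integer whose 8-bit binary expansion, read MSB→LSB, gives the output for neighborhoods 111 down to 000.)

3

  ### -> .   bit 7 = 0  t=0,i=16
  ##. -> .   bit 6 = 0  t=0,i=3
  #.# -> .   bit 5 = 0  t=0,i=1
  #.. -> .   bit 4 = 0  t=0,i=4
  .## -> .   bit 3 = 0  t=0,i=2
  .#. -> .   bit 2 = 0  t=0,i=0
  ..# -> #   bit 1 = 1  t=0,i=8
  ... -> #   bit 0 = 1  t=0,i=5
  bits 00000011 = 3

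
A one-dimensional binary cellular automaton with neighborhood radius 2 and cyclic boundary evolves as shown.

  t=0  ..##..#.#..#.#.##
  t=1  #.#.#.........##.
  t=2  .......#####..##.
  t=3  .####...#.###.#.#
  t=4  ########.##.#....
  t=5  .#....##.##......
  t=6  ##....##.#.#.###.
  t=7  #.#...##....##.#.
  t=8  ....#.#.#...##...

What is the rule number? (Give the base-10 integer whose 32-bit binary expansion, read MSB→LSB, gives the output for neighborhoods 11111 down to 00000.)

  [31] ##### => .  t=2,i=9
  [30] ####. => #  t=2,i=10
  [29] ###.# => #  t=3,i=12
  [28] ###.. => #  t=2,i=11
  [27] ##.## => .  t=4,i=8
  [26] ##.#. => .  t=1,i=16
  [25] ##..# => #  t=0,i=0
  [24] ##... => #  t=2,i=16
  [23] #.### => #  t=3,i=1
  [22] #.##. => #  t=0,i=15
  [21] #.#.# => .  t=0,i=13
  [20] #.#.. => .  t=0,i=8
  [19] #..## => .  t=0,i=1
  [18] #..#. => .  t=0,i=5
  [17] #...# => #  t=3,i=6
  [16] #.... => .  t=1,i=6
  [15] .#### => #  t=2,i=8
  [14] .###. => .  t=3,i=11
  [13] .##.# => #  t=1,i=15
  [12] .##.. => .  t=0,i=3
  [11] .#.## => #  t=0,i=14
  [10] .#.#. => .  t=0,i=7
  [9] .#..# => .  t=0,i=9
  [8] .#... => .  t=1,i=5
  [7] ..### => .  t=2,i=7
  [6] ..##. => #  t=0,i=2
  [5] ..#.# => .  t=0,i=6
  [4] ..#.. => #  t=5,i=1
  [3] ...## => .  t=1,i=13
  [2] ...#. => #  t=3,i=7
  [1] ....# => .  t=1,i=12
  [0] ..... => #  t=1,i=7
  bits 01110011110000101010100001010101 = 1942136917

1942136917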